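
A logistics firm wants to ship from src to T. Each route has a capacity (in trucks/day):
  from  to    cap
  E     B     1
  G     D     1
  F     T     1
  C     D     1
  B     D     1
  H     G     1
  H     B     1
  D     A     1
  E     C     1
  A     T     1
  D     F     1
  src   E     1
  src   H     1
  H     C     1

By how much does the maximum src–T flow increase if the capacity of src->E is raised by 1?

Original max flow = 2.
Even with extra capacity on src->E, another cut of capacity 2 remains binding.
New max flow = 2. Increase = 0.

0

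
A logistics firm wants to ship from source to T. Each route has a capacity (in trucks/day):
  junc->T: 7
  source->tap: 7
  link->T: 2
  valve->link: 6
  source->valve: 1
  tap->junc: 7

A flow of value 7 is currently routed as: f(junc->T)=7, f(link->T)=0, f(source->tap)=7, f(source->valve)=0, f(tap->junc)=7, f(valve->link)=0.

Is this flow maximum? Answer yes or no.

Residual path source->valve->link->T has bottleneck 1 > 0.
Pushing 1 along it raises the flow to 8, so the given flow is not maximum.

No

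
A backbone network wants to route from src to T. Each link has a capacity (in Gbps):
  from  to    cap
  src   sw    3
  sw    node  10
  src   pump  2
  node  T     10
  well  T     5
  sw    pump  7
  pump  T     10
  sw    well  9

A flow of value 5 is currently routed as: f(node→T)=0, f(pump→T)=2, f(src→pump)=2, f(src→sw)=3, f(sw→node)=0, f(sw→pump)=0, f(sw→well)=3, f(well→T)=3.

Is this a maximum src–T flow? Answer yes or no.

Residual reachable from src: {src}; T is not reachable.
Saturated cut: src→sw, src→pump with total capacity 5 = current flow value. Flow is maximum.

Yes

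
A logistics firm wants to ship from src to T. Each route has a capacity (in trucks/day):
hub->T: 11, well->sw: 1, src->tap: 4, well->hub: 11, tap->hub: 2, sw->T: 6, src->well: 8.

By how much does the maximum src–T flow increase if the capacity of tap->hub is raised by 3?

2

Original max flow = 10.
After raising cap(tap->hub), augmenting paths through that edge carry 2 more units.
New max flow = 12. Increase = 2.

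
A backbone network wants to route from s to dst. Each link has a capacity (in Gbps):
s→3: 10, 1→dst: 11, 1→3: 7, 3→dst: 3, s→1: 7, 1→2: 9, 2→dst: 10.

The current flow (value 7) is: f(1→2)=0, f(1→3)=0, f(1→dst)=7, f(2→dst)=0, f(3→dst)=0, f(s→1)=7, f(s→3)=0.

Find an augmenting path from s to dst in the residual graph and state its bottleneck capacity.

s→3→dst, bottleneck 3

Residual along s→3→dst: s→3: 10, 3→dst: 3.
Bottleneck = min = 3.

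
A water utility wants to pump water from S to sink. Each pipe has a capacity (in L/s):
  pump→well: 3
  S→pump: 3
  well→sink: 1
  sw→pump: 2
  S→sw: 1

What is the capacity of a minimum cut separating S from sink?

1

Max flow = 1 (via 1 augmenting path).
In the residual at optimum, the set reachable from S is {S, pump, sw, well}.
Cut edges: well→sink (cap 1). Sum = 1.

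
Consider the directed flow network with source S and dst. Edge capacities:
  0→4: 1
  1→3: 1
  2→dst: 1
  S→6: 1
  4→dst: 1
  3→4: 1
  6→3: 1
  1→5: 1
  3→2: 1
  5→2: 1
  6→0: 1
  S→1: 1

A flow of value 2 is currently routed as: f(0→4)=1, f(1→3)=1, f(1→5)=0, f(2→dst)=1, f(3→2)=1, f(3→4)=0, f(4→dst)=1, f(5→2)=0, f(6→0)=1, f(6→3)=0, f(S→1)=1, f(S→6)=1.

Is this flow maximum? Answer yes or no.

Residual reachable from S: {S}; dst is not reachable.
Saturated cut: S→6, S→1 with total capacity 2 = current flow value. Flow is maximum.

Yes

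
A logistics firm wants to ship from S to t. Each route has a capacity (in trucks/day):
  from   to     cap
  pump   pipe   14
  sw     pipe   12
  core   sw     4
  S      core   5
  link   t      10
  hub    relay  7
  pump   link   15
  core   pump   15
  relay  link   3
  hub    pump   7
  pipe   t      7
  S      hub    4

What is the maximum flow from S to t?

Augment S->hub->relay->link->t: bottleneck 3. Total 3.
Augment S->hub->pump->link->t: bottleneck 1. Total 4.
Augment S->core->pump->link->t: bottleneck 5. Total 9.
No augmenting path remains in the residual graph.

9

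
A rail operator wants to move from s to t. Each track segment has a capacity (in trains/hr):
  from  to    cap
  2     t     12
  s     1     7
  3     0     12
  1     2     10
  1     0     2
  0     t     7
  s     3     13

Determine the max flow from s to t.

Augment s->1->2->t: bottleneck 7. Total 7.
Augment s->3->0->t: bottleneck 7. Total 14.
No augmenting path remains in the residual graph.

14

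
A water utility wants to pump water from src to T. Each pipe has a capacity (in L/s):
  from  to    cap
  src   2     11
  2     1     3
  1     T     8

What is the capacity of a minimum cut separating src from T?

3

Max flow = 3 (via 1 augmenting path).
In the residual at optimum, the set reachable from src is {2, src}.
Cut edges: 2→1 (cap 3). Sum = 3.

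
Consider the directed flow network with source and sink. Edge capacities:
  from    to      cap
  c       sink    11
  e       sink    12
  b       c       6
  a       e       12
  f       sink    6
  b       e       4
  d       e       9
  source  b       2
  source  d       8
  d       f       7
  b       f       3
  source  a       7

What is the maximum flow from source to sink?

Augment source→b→c→sink: bottleneck 2. Total 2.
Augment source→a→e→sink: bottleneck 7. Total 9.
Augment source→d→e→sink: bottleneck 5. Total 14.
Augment source→d→f→sink: bottleneck 3. Total 17.
No augmenting path remains in the residual graph.

17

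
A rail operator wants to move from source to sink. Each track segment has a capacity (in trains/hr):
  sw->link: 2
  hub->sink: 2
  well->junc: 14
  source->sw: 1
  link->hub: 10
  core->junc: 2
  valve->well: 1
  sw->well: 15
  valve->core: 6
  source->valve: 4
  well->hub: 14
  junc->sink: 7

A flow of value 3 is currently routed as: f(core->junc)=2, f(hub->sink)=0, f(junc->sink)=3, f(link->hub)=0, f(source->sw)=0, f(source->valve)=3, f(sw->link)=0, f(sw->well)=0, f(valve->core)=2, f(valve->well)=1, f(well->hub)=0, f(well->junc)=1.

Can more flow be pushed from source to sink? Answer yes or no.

Residual path source->sw->well->junc->sink has bottleneck 1 > 0.
Pushing 1 along it raises the flow to 4, so the given flow is not maximum.

Yes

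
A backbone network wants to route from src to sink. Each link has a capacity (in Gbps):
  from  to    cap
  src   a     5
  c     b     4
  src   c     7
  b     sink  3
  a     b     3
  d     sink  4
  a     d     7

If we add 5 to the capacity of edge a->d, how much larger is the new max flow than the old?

Original max flow = 7.
Edge a->d does not cross the min cut (source side {a, b, c, d, src}), so extra capacity there cannot help.
New max flow = 7. Increase = 0.

0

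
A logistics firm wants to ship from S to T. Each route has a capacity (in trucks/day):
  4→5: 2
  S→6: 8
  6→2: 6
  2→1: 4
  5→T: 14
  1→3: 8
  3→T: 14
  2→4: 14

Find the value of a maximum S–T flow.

Augment S→6→2→1→3→T: bottleneck 4. Total 4.
Augment S→6→2→4→5→T: bottleneck 2. Total 6.
No augmenting path remains in the residual graph.

6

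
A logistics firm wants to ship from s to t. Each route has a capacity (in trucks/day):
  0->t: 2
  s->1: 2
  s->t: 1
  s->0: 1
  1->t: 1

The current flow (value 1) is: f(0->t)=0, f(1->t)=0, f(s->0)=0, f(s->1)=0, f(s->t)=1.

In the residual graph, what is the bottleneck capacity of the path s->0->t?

1

Residual capacities along the path: s->0: 1, 0->t: 2.
Minimum is 1.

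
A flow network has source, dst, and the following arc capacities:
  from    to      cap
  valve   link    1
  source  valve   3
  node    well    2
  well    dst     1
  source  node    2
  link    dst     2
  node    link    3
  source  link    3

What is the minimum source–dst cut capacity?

3

Max flow = 3 (via 2 augmenting paths).
In the residual at optimum, the set reachable from source is {link, node, source, valve, well}.
Cut edges: link->dst (cap 2), well->dst (cap 1). Sum = 3.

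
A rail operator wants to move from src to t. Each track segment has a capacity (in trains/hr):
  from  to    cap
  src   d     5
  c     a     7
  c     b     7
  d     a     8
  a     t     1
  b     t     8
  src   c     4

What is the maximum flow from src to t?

Augment src→d→a→t: bottleneck 1. Total 1.
Augment src→c→b→t: bottleneck 4. Total 5.
No augmenting path remains in the residual graph.

5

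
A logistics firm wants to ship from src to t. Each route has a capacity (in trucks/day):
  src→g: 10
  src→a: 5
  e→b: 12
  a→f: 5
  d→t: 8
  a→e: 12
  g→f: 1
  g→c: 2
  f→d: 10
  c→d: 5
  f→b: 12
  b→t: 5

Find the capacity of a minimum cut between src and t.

8

Max flow = 8 (via 3 augmenting paths).
In the residual at optimum, the set reachable from src is {g, src}.
Cut edges: src→a (cap 5), g→f (cap 1), g→c (cap 2). Sum = 8.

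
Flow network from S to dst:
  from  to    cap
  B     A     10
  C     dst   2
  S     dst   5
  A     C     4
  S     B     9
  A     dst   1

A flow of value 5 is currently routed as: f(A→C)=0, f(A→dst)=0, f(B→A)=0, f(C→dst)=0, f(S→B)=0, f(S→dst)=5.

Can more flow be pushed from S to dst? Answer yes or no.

Residual path S→B→A→dst has bottleneck 1 > 0.
Pushing 1 along it raises the flow to 6, so the given flow is not maximum.

Yes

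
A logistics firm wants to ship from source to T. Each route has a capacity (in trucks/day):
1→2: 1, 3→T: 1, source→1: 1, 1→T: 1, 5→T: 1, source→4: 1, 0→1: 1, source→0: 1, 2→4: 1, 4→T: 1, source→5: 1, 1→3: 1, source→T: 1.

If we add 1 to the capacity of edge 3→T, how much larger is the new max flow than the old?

0

Original max flow = 5.
Edge 3→T does not cross the min cut (source side {source}), so extra capacity there cannot help.
New max flow = 5. Increase = 0.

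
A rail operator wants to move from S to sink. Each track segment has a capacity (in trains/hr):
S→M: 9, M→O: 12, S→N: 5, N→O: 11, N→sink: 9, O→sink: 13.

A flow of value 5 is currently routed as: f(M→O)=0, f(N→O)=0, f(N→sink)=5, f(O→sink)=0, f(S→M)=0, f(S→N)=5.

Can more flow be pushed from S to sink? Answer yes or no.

Yes

Residual path S→M→O→sink has bottleneck 9 > 0.
Pushing 9 along it raises the flow to 14, so the given flow is not maximum.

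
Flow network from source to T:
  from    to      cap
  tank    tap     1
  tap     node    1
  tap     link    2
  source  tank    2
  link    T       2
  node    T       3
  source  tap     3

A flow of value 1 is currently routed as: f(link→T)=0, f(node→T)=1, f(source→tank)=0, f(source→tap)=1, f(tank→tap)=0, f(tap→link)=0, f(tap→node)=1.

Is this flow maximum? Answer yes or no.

No

Residual path source→tap→link→T has bottleneck 2 > 0.
Pushing 2 along it raises the flow to 3, so the given flow is not maximum.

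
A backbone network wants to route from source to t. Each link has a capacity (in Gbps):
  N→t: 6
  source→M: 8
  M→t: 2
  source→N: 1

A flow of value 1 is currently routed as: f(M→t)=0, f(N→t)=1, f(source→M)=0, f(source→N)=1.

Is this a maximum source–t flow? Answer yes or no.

No

Residual path source→M→t has bottleneck 2 > 0.
Pushing 2 along it raises the flow to 3, so the given flow is not maximum.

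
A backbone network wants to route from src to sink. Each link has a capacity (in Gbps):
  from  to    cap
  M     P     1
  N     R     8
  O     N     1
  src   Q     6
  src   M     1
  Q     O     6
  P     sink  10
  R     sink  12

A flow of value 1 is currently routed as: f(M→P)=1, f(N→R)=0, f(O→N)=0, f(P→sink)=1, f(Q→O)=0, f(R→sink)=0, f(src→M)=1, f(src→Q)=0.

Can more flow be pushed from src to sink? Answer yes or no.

Yes

Residual path src→Q→O→N→R→sink has bottleneck 1 > 0.
Pushing 1 along it raises the flow to 2, so the given flow is not maximum.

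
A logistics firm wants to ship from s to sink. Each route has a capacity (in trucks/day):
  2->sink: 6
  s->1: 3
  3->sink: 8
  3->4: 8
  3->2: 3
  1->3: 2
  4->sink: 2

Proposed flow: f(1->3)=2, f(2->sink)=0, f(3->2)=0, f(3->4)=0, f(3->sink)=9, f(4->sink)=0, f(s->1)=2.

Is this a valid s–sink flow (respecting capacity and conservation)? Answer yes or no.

Capacity violated on 3->sink: flow 9 > capacity 8.

No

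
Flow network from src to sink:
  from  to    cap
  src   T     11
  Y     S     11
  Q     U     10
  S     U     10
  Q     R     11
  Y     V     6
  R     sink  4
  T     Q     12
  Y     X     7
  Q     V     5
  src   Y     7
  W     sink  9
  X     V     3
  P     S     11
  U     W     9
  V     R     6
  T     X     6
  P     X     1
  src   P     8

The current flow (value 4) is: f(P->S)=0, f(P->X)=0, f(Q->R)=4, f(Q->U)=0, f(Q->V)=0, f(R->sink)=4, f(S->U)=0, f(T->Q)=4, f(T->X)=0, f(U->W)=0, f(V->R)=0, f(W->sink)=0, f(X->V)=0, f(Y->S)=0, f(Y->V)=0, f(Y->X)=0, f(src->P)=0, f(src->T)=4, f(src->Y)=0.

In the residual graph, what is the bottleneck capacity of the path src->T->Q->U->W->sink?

7

Residual capacities along the path: src->T: 7, T->Q: 8, Q->U: 10, U->W: 9, W->sink: 9.
Minimum is 7.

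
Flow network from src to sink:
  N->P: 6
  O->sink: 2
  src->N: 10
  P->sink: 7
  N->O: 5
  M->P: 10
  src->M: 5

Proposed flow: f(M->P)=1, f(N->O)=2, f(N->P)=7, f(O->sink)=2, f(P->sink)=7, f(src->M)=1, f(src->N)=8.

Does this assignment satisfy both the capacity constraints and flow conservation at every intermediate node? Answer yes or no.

No

Capacity violated on N->P: flow 7 > capacity 6.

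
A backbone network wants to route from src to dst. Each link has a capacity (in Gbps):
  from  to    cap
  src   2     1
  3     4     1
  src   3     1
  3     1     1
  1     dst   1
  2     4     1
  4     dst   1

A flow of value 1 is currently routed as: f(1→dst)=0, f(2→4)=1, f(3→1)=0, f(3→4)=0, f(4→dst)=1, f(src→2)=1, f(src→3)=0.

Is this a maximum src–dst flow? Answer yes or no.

Residual path src→3→1→dst has bottleneck 1 > 0.
Pushing 1 along it raises the flow to 2, so the given flow is not maximum.

No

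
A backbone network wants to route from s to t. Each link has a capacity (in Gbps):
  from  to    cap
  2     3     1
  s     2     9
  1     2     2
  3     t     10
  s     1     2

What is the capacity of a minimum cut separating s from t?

Max flow = 1 (via 1 augmenting path).
In the residual at optimum, the set reachable from s is {1, 2, s}.
Cut edges: 2->3 (cap 1). Sum = 1.

1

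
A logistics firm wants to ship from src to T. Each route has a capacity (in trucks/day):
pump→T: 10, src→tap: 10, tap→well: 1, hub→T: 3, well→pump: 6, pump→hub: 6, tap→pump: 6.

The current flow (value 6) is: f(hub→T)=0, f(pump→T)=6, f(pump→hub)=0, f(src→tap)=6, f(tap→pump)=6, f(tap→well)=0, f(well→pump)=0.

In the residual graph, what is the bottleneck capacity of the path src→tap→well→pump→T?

1

Residual capacities along the path: src→tap: 4, tap→well: 1, well→pump: 6, pump→T: 4.
Minimum is 1.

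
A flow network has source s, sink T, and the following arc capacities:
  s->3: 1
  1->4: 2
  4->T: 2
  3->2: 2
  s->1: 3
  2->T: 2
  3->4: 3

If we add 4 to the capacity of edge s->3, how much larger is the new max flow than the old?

1

Original max flow = 3.
After raising cap(s->3), augmenting paths through that edge carry 1 more unit.
New max flow = 4. Increase = 1.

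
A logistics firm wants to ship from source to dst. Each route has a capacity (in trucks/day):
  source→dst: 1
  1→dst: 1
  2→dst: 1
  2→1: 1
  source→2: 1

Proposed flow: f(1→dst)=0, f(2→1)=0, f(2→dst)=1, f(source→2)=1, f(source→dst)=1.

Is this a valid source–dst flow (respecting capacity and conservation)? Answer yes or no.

Yes

Every edge has 0 ≤ f(e) ≤ cap(e).
At each intermediate node, inflow equals outflow.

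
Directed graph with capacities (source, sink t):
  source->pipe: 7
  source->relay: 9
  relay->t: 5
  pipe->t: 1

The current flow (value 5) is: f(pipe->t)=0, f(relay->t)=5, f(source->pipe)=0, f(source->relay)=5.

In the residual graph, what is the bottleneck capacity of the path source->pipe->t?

1

Residual capacities along the path: source->pipe: 7, pipe->t: 1.
Minimum is 1.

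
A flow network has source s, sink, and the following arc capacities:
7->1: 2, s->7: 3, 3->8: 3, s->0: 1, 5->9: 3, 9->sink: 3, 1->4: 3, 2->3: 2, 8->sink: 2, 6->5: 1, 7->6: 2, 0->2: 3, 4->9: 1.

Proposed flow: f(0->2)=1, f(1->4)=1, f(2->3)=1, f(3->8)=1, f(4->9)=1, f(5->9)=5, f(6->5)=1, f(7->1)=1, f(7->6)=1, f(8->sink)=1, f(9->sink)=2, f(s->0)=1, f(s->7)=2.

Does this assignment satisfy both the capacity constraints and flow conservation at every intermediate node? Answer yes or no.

Capacity violated on 5->9: flow 5 > capacity 3.

No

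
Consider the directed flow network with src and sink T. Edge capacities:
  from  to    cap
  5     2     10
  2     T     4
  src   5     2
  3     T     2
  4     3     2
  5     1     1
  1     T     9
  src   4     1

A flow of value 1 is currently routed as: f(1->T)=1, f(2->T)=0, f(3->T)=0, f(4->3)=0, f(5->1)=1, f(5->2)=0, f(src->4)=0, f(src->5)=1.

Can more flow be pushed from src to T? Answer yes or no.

Residual path src->5->2->T has bottleneck 1 > 0.
Pushing 1 along it raises the flow to 2, so the given flow is not maximum.

Yes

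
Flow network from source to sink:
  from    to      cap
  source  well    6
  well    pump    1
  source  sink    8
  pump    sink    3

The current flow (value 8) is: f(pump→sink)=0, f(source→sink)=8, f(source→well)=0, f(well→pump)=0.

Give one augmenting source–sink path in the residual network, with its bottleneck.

Residual along source→well→pump→sink: source→well: 6, well→pump: 1, pump→sink: 3.
Bottleneck = min = 1.

source→well→pump→sink, bottleneck 1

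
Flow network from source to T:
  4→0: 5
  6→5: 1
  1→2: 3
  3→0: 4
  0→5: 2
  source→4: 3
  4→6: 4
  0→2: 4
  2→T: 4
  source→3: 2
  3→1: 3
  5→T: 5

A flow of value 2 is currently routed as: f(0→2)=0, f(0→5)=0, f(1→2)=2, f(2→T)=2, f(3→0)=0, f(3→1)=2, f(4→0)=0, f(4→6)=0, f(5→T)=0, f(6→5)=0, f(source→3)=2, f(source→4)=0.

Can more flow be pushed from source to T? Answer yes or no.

Residual path source→4→0→2→T has bottleneck 2 > 0.
Pushing 2 along it raises the flow to 4, so the given flow is not maximum.

Yes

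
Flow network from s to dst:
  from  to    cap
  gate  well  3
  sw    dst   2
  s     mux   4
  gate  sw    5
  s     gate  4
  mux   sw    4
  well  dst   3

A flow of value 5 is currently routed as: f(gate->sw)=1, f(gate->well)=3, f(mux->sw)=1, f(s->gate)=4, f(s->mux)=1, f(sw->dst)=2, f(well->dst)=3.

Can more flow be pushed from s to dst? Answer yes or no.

No

Residual reachable from s: {gate, mux, s, sw}; dst is not reachable.
Saturated cut: gate->well, sw->dst with total capacity 5 = current flow value. Flow is maximum.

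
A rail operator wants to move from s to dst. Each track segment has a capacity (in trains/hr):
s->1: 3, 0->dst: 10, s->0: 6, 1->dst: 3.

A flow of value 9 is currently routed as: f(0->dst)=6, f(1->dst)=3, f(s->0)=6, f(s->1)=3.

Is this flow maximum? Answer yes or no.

Yes

Residual reachable from s: {s}; dst is not reachable.
Saturated cut: s->0, s->1 with total capacity 9 = current flow value. Flow is maximum.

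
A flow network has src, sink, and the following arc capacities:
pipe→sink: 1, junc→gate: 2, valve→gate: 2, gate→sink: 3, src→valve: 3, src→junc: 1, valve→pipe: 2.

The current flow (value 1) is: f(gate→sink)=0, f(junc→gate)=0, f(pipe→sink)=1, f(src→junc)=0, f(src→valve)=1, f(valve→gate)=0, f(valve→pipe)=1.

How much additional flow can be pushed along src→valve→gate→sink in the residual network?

2

Residual capacities along the path: src→valve: 2, valve→gate: 2, gate→sink: 3.
Minimum is 2.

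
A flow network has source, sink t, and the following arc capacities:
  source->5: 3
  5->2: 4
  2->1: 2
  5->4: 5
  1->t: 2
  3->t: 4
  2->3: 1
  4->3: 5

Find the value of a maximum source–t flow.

Augment source->5->2->3->t: bottleneck 1. Total 1.
Augment source->5->2->1->t: bottleneck 2. Total 3.
No augmenting path remains in the residual graph.

3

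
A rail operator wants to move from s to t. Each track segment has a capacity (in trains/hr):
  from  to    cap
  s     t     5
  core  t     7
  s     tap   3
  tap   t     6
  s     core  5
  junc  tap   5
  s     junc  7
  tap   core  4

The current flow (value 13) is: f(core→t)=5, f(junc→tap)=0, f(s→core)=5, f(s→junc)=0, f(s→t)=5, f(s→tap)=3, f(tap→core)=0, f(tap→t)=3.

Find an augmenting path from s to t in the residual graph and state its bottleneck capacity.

Residual along s→junc→tap→t: s→junc: 7, junc→tap: 5, tap→t: 3.
Bottleneck = min = 3.

s→junc→tap→t, bottleneck 3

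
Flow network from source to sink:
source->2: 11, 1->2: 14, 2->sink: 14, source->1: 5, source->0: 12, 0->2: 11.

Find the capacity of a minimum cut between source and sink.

Max flow = 14 (via 2 augmenting paths).
In the residual at optimum, the set reachable from source is {0, 1, 2, source}.
Cut edges: 2->sink (cap 14). Sum = 14.

14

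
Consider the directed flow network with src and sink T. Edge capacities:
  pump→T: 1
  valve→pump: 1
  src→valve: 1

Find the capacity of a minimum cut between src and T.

Max flow = 1 (via 1 augmenting path).
In the residual at optimum, the set reachable from src is {src}.
Cut edges: src→valve (cap 1). Sum = 1.

1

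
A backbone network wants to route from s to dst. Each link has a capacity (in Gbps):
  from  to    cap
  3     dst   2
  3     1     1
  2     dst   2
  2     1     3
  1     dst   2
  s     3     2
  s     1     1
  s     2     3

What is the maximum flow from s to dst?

Augment s->2->dst: bottleneck 2. Total 2.
Augment s->3->dst: bottleneck 2. Total 4.
Augment s->1->dst: bottleneck 1. Total 5.
Augment s->2->1->dst: bottleneck 1. Total 6.
No augmenting path remains in the residual graph.

6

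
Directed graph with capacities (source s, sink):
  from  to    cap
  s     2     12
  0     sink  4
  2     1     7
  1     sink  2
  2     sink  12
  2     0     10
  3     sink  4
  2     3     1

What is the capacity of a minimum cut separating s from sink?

Max flow = 12 (via 1 augmenting path).
In the residual at optimum, the set reachable from s is {s}.
Cut edges: s->2 (cap 12). Sum = 12.

12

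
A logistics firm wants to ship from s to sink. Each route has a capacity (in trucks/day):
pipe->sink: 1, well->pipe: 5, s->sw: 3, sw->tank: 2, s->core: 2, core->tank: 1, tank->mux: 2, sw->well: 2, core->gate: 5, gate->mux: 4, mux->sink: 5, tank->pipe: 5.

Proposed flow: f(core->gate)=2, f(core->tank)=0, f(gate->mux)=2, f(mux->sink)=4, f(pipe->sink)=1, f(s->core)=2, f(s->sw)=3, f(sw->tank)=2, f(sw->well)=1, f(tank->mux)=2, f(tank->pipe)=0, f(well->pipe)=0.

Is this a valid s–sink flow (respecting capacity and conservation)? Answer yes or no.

Conservation fails at well: inflow 1 ≠ outflow 0.

No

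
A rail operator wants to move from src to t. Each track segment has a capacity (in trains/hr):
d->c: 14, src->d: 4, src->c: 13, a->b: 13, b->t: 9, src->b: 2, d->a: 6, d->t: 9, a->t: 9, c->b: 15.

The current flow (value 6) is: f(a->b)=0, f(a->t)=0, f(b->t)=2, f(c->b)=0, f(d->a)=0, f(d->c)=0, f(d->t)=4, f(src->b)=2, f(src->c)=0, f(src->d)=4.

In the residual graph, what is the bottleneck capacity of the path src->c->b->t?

7

Residual capacities along the path: src->c: 13, c->b: 15, b->t: 7.
Minimum is 7.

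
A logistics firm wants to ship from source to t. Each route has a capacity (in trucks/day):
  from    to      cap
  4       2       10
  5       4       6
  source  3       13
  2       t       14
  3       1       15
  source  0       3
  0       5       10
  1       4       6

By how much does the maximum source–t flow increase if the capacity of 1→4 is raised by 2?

Original max flow = 9.
After raising cap(1→4), augmenting paths through that edge carry 1 more unit.
New max flow = 10. Increase = 1.

1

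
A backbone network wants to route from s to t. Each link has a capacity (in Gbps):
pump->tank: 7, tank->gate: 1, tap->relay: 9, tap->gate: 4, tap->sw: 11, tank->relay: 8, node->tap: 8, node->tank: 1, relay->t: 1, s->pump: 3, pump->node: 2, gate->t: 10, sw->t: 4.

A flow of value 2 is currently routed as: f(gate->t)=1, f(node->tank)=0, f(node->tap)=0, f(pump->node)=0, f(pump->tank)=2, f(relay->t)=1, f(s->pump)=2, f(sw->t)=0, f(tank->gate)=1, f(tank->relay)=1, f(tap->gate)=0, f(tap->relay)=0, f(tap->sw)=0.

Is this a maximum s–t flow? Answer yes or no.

Residual path s->pump->node->tap->sw->t has bottleneck 1 > 0.
Pushing 1 along it raises the flow to 3, so the given flow is not maximum.

No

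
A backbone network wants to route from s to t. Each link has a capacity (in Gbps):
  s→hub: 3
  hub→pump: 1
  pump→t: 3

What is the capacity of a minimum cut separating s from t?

Max flow = 1 (via 1 augmenting path).
In the residual at optimum, the set reachable from s is {hub, s}.
Cut edges: hub→pump (cap 1). Sum = 1.

1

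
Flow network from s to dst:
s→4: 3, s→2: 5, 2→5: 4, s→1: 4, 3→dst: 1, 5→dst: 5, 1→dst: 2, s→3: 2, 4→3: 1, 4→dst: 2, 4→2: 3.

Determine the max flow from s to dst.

Augment s→1→dst: bottleneck 2. Total 2.
Augment s→4→dst: bottleneck 2. Total 4.
Augment s→3→dst: bottleneck 1. Total 5.
Augment s→2→5→dst: bottleneck 4. Total 9.
No augmenting path remains in the residual graph.

9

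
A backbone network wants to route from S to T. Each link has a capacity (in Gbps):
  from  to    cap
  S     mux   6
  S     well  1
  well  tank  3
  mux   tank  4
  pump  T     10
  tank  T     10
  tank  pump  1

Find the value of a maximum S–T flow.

Augment S→well→tank→T: bottleneck 1. Total 1.
Augment S→mux→tank→T: bottleneck 4. Total 5.
No augmenting path remains in the residual graph.

5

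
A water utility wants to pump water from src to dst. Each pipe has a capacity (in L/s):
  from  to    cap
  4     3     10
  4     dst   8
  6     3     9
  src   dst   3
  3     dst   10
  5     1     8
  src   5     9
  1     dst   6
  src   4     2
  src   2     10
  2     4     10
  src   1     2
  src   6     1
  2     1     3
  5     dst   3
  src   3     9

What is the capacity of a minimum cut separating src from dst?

30

Max flow = 30 (via 9 augmenting paths).
In the residual at optimum, the set reachable from src is {1, 2, 3, 4, 5, 6, src}.
Cut edges: src->dst (cap 3), 4->dst (cap 8), 5->dst (cap 3), 3->dst (cap 10), 1->dst (cap 6). Sum = 30.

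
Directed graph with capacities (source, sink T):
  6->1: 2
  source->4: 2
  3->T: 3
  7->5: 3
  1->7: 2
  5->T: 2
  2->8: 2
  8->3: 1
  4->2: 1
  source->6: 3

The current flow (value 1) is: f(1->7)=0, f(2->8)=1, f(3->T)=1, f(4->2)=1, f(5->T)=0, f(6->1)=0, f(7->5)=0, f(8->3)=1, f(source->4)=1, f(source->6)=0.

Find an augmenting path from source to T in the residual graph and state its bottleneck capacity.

Residual along source->6->1->7->5->T: source->6: 3, 6->1: 2, 1->7: 2, 7->5: 3, 5->T: 2.
Bottleneck = min = 2.

source->6->1->7->5->T, bottleneck 2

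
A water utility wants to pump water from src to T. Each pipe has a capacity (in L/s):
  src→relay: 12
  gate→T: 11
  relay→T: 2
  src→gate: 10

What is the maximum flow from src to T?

12

Augment src→gate→T: bottleneck 10. Total 10.
Augment src→relay→T: bottleneck 2. Total 12.
No augmenting path remains in the residual graph.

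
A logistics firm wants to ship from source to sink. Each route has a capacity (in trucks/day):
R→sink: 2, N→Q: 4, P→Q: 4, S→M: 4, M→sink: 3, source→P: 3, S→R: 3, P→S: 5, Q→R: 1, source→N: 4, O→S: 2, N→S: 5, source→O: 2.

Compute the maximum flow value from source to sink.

Augment source→O→S→M→sink: bottleneck 2. Total 2.
Augment source→N→S→M→sink: bottleneck 1. Total 3.
Augment source→N→S→R→sink: bottleneck 2. Total 5.
No augmenting path remains in the residual graph.

5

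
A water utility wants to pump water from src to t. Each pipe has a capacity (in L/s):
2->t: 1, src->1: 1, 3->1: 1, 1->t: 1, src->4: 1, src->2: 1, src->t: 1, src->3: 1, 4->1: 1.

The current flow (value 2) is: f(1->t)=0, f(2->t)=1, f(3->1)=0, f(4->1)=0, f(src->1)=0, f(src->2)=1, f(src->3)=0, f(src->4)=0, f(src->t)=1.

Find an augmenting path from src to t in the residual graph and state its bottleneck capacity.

src->1->t, bottleneck 1

Residual along src->1->t: src->1: 1, 1->t: 1.
Bottleneck = min = 1.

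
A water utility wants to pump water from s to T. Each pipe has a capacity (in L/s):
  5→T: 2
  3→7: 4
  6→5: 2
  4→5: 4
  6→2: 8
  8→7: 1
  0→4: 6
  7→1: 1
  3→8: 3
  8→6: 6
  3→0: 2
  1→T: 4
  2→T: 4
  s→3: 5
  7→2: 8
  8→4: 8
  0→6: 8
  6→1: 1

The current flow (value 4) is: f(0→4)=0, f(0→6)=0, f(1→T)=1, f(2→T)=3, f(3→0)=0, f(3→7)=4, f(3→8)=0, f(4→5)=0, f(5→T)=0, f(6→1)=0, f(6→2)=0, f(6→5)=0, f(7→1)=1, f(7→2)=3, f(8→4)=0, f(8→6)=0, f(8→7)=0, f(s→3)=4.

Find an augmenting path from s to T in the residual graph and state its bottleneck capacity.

s→3→0→6→1→T, bottleneck 1

Residual along s→3→0→6→1→T: s→3: 1, 3→0: 2, 0→6: 8, 6→1: 1, 1→T: 3.
Bottleneck = min = 1.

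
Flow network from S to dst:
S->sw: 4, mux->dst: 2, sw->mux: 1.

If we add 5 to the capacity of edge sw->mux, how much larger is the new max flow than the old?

Original max flow = 1.
After raising cap(sw->mux), augmenting paths through that edge carry 1 more unit.
New max flow = 2. Increase = 1.

1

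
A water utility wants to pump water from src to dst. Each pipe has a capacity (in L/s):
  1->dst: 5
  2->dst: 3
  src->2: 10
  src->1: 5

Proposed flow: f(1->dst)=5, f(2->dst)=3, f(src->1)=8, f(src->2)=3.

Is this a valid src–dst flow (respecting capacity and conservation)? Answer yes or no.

No

Capacity violated on src->1: flow 8 > capacity 5.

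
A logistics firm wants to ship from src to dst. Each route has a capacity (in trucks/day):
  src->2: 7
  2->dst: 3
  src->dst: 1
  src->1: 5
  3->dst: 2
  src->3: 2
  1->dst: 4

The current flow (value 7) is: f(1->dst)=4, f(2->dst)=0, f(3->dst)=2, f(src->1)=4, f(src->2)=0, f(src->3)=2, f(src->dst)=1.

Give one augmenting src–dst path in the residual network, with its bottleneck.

Residual along src->2->dst: src->2: 7, 2->dst: 3.
Bottleneck = min = 3.

src->2->dst, bottleneck 3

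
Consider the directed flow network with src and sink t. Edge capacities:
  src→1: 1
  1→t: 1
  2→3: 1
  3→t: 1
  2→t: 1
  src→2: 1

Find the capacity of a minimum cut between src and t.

Max flow = 2 (via 2 augmenting paths).
In the residual at optimum, the set reachable from src is {src}.
Cut edges: src→2 (cap 1), src→1 (cap 1). Sum = 2.

2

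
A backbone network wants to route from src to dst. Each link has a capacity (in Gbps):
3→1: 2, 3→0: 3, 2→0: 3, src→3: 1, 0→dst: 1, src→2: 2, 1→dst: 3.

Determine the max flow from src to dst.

Augment src→2→0→dst: bottleneck 1. Total 1.
Augment src→3→1→dst: bottleneck 1. Total 2.
No augmenting path remains in the residual graph.

2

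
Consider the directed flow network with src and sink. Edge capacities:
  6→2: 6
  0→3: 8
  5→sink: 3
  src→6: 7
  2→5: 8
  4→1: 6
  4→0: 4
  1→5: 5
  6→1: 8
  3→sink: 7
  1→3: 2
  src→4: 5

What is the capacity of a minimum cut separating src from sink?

Max flow = 9 (via 3 augmenting paths).
In the residual at optimum, the set reachable from src is {1, 2, 4, 5, 6, src}.
Cut edges: 4→0 (cap 4), 1→3 (cap 2), 5→sink (cap 3). Sum = 9.

9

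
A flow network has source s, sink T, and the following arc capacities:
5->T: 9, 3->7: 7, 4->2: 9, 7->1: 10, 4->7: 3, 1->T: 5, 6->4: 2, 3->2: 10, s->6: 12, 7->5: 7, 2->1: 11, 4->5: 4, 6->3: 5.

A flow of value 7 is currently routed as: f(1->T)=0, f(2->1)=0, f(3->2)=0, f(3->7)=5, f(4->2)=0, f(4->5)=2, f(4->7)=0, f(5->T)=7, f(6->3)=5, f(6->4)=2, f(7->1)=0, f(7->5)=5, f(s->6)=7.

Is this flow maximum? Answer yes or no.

Yes

Residual reachable from s: {6, s}; T is not reachable.
Saturated cut: 6->3, 6->4 with total capacity 7 = current flow value. Flow is maximum.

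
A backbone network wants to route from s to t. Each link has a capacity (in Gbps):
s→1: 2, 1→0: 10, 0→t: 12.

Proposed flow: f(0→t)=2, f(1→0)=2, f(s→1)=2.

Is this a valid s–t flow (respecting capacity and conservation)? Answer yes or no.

Every edge has 0 ≤ f(e) ≤ cap(e).
At each intermediate node, inflow equals outflow.

Yes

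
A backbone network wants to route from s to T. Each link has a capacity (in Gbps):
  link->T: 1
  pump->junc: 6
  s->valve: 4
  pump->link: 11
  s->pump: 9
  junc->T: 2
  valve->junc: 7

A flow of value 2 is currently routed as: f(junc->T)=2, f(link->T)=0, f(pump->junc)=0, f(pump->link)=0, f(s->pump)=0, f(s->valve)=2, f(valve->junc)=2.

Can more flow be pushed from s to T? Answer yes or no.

Residual path s->pump->link->T has bottleneck 1 > 0.
Pushing 1 along it raises the flow to 3, so the given flow is not maximum.

Yes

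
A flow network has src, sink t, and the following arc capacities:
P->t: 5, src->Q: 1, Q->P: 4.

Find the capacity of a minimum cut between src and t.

1

Max flow = 1 (via 1 augmenting path).
In the residual at optimum, the set reachable from src is {src}.
Cut edges: src->Q (cap 1). Sum = 1.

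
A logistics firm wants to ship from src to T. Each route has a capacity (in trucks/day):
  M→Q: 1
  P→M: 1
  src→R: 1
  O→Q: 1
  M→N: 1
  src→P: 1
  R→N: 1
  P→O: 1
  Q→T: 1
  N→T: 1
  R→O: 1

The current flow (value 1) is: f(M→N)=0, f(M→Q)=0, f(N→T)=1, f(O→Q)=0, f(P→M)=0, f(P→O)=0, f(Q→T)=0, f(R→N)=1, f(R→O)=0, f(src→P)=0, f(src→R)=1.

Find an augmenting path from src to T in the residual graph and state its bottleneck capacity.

src→P→O→Q→T, bottleneck 1

Residual along src→P→O→Q→T: src→P: 1, P→O: 1, O→Q: 1, Q→T: 1.
Bottleneck = min = 1.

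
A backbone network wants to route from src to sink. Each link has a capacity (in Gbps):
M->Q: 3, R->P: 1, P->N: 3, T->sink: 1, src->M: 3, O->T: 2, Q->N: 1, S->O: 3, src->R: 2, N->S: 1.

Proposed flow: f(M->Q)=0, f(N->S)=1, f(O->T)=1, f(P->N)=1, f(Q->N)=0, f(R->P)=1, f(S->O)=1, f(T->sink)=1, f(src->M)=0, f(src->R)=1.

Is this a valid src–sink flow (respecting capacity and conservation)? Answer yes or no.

Yes

Every edge has 0 ≤ f(e) ≤ cap(e).
At each intermediate node, inflow equals outflow.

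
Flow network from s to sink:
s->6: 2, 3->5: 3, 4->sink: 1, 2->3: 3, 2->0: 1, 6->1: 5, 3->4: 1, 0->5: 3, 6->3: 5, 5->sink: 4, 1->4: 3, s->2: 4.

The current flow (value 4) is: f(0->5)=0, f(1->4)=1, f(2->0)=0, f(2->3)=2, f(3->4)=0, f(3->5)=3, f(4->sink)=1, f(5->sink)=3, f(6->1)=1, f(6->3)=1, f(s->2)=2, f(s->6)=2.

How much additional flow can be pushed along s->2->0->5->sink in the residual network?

Residual capacities along the path: s->2: 2, 2->0: 1, 0->5: 3, 5->sink: 1.
Minimum is 1.

1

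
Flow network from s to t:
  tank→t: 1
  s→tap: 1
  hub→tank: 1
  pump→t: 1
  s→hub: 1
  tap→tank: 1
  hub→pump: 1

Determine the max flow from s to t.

Augment s→hub→pump→t: bottleneck 1. Total 1.
Augment s→tap→tank→t: bottleneck 1. Total 2.
No augmenting path remains in the residual graph.

2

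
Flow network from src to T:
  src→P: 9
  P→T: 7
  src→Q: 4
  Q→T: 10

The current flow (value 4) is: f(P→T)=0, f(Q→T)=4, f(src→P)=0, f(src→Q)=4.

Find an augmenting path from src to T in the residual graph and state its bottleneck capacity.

src→P→T, bottleneck 7

Residual along src→P→T: src→P: 9, P→T: 7.
Bottleneck = min = 7.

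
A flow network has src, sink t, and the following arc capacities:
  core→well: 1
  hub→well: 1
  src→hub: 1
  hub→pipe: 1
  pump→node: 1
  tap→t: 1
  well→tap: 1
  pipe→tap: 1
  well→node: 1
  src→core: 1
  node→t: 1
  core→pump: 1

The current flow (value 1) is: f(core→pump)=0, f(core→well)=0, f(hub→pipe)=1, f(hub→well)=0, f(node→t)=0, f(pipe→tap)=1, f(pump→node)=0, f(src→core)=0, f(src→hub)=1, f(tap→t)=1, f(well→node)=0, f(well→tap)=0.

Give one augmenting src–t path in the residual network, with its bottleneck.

src→core→well→node→t, bottleneck 1

Residual along src→core→well→node→t: src→core: 1, core→well: 1, well→node: 1, node→t: 1.
Bottleneck = min = 1.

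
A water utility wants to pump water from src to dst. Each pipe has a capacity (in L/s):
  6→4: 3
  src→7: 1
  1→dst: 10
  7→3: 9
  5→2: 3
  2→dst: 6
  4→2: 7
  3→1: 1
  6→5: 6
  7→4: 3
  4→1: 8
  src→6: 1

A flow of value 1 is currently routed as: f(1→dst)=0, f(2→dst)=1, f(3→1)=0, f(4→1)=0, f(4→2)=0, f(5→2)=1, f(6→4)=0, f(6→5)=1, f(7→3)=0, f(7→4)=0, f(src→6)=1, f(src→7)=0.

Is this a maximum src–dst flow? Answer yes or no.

No

Residual path src→7→4→2→dst has bottleneck 1 > 0.
Pushing 1 along it raises the flow to 2, so the given flow is not maximum.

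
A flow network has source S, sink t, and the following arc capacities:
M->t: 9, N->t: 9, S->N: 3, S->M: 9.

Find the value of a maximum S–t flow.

Augment S->N->t: bottleneck 3. Total 3.
Augment S->M->t: bottleneck 9. Total 12.
No augmenting path remains in the residual graph.

12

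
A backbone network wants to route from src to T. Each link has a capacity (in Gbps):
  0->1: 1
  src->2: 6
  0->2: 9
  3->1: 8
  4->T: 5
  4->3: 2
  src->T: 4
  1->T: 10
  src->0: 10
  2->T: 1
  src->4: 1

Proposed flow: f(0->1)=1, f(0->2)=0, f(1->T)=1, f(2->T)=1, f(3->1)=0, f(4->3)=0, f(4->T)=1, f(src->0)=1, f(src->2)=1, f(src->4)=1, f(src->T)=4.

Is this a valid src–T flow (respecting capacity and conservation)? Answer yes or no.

Every edge has 0 ≤ f(e) ≤ cap(e).
At each intermediate node, inflow equals outflow.

Yes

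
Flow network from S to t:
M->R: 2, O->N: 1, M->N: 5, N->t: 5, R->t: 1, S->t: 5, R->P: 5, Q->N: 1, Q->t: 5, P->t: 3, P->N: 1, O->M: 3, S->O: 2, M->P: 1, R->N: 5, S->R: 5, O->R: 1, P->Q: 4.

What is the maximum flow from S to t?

Augment S->t: bottleneck 5. Total 5.
Augment S->R->t: bottleneck 1. Total 6.
Augment S->O->N->t: bottleneck 1. Total 7.
Augment S->R->P->t: bottleneck 3. Total 10.
Augment S->R->N->t: bottleneck 1. Total 11.
Augment S->O->M->N->t: bottleneck 1. Total 12.
No augmenting path remains in the residual graph.

12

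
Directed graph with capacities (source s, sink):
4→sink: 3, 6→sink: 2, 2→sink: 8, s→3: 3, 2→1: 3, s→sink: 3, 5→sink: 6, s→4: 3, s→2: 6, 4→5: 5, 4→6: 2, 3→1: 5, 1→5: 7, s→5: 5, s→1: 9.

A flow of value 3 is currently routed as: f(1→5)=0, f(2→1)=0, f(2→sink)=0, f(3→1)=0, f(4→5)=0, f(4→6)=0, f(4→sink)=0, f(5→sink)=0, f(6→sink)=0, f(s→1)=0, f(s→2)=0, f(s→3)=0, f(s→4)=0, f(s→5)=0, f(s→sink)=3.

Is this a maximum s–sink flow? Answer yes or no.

No

Residual path s→2→sink has bottleneck 6 > 0.
Pushing 6 along it raises the flow to 9, so the given flow is not maximum.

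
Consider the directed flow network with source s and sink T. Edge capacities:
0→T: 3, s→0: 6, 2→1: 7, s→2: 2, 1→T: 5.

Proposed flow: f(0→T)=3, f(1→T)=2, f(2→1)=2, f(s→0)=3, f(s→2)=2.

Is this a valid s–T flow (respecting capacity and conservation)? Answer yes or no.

Yes

Every edge has 0 ≤ f(e) ≤ cap(e).
At each intermediate node, inflow equals outflow.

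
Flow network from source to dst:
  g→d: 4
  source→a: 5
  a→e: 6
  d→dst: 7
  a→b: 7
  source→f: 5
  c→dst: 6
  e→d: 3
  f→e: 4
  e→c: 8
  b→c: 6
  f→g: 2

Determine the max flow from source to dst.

Augment source→f→g→d→dst: bottleneck 2. Total 2.
Augment source→f→e→d→dst: bottleneck 3. Total 5.
Augment source→a→e→c→dst: bottleneck 5. Total 10.
No augmenting path remains in the residual graph.

10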